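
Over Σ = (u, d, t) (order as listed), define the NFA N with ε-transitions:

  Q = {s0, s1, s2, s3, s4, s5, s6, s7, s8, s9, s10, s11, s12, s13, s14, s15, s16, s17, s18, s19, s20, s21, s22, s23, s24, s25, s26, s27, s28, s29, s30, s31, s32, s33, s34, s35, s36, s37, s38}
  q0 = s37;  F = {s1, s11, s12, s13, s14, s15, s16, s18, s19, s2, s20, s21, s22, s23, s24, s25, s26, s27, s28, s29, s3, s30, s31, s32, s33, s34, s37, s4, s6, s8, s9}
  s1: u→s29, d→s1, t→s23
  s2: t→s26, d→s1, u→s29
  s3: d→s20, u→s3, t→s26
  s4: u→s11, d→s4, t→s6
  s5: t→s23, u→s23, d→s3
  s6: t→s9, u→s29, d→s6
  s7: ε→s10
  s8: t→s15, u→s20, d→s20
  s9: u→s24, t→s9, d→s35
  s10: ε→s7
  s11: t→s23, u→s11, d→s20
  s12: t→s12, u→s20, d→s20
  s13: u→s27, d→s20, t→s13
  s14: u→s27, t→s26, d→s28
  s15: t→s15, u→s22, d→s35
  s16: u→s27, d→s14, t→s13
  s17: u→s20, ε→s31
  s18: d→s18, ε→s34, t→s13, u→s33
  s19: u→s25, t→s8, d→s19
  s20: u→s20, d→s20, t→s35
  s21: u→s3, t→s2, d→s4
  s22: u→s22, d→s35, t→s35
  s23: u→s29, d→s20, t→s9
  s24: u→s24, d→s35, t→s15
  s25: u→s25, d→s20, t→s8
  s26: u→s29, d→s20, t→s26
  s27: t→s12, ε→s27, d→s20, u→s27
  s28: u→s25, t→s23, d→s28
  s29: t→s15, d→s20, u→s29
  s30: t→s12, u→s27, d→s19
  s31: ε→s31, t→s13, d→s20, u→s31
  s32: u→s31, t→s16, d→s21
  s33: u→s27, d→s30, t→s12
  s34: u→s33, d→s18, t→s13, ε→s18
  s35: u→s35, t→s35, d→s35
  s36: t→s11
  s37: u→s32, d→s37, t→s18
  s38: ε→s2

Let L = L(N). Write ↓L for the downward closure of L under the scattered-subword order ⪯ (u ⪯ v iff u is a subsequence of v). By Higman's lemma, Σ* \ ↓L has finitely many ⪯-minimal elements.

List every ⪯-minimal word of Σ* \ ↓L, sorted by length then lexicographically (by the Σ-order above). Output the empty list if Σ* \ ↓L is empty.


A = [uudt, ttdt, tutut, uddttd, udtutd].

|Q|=39, |F|=31, |δ|=109 (8 ε).
min D↑ (31 st, q0=0, F={16}): 0:u→1,d→0,t→2 1:u→3,d→4,t→5 2:u→6,d→2,t→7 3:u→3,d→8,t→7 4:u→9,d→10,t→11 5:u→12,d→13,t→7 6:u→12,d→14,t→15 7:u→12,d→8,t→7 8:u→8,d→8,t→16 9:u→9,d→8,t→17 10:u→18,d→10,t→19 11:u→20,d→21,t→17 12:u→12,d→8,t→15 13:u→12,d→22,t→17 14:u→12,d→23,t→15 15:u→8,d→8,t→15 16:u→16,d→16,t→16 17:u→20,d→8,t→17 18:u→18,d→8,t→24 19:u→20,d→19,t→25 20:u→20,d→8,t→26 21:u→20,d→21,t→24 22:u→27,d→22,t→24 23:u→27,d→23,t→28 24:u→20,d→8,t→25 25:u→29,d→16,t→25 26:u→30,d→16,t→26 27:u→27,d→8,t→28 28:u→8,d→8,t→26 29:u→29,d→16,t→26 30:u→30,d→16,t→16 (ε-aug+det+¬).
'uudt': |S_i|=[32, 29, 17, 2, 1] end={s35} — reject; 4/4 del acc.
'ttdt': N↓-sim [32, 25, 13, 2, 1] end={s35} ∉↓L; 4/4 del acc.
'tutut': |S_i|=[32, 25, 13, 6, 3, 1] end={s35} ∉↓L; 5/5 del acc.
'uddttd': N↓-sim [32, 29, 24, 16, 10, 5, 1] end={s35} — reject; 6/6 del acc.
'udtutd': N↓-sim [32, 29, 24, 14, 6, 3, 1] end={s35} rej; 6/6 single-dels accept.
5 words, ⪯-incomp.


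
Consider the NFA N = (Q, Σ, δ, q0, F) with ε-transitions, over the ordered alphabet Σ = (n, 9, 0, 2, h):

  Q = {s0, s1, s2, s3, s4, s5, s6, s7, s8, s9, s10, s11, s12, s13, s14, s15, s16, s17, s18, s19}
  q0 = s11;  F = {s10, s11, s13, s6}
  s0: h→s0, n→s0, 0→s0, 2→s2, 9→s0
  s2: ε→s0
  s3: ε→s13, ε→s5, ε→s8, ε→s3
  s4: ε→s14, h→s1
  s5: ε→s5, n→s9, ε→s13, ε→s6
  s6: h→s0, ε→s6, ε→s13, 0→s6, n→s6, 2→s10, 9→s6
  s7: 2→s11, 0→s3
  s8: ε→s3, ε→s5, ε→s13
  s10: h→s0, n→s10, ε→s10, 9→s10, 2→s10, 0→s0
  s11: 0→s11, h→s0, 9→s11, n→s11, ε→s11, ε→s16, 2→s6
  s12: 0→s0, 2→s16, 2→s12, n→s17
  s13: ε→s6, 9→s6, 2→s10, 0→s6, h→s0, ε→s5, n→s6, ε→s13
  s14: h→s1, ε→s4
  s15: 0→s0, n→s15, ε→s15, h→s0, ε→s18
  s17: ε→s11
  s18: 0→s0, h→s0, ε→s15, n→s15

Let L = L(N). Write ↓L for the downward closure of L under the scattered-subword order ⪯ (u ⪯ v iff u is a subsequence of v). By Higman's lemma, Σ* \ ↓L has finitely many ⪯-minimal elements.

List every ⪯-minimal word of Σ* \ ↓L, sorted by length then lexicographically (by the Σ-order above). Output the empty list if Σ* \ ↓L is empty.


min(Σ*\↓L) = [h, 220].

|Q|=20, |F|=4, |δ|=65 (25 ε).
min D↑ (4 st, q0=0, F={2}): 0:n→0,9→0,0→0,2→1,h→2 1:n→1,9→1,0→1,2→3,h→2 2:n→2,9→2,0→2,2→2,h→2 3:n→3,9→3,0→2,2→3,h→2 [Hopcroft].
'h': N↓-sim [9, 2] end={s0,s2} rej; 1/1 deletions ∈↓L.
'220': N↓-sim [9, 7, 3, 2] end={s0,s2} ∉↓L; 3/3 single-dels accept.
2 obstructions.


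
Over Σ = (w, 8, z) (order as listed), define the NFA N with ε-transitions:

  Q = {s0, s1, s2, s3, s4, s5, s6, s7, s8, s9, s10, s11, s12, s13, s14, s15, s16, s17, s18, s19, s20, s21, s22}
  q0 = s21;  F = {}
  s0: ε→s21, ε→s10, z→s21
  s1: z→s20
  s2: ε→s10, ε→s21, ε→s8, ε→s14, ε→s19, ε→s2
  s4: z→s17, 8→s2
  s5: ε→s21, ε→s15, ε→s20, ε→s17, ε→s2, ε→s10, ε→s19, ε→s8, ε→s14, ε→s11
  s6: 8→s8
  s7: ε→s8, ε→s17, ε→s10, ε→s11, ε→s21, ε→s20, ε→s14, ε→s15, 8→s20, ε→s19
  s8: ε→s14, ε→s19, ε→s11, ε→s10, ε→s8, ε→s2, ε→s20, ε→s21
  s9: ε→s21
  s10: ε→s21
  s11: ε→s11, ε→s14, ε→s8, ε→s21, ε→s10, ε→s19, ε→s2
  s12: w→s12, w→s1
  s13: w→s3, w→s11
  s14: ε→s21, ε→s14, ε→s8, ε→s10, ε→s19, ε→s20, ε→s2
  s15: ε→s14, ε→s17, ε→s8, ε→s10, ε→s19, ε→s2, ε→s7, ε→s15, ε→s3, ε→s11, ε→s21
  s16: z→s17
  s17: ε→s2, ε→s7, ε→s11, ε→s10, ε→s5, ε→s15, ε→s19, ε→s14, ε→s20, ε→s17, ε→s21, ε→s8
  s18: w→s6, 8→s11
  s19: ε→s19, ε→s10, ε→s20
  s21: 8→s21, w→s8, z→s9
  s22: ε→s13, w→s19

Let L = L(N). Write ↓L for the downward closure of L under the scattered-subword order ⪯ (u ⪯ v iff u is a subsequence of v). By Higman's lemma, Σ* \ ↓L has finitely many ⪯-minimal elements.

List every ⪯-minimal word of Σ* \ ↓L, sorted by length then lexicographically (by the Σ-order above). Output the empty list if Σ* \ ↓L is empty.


|Q|=23, |F|=0, |δ|=95 (78 ε).
min D↑ (1 st, q0=0, F={0}): 0:w→0,8→0,z→0 (ε-aug+det+¬).
ε ∈ L(D↑) ⇒ ↓L = ∅.

min(Σ*\↓L) = [ε].


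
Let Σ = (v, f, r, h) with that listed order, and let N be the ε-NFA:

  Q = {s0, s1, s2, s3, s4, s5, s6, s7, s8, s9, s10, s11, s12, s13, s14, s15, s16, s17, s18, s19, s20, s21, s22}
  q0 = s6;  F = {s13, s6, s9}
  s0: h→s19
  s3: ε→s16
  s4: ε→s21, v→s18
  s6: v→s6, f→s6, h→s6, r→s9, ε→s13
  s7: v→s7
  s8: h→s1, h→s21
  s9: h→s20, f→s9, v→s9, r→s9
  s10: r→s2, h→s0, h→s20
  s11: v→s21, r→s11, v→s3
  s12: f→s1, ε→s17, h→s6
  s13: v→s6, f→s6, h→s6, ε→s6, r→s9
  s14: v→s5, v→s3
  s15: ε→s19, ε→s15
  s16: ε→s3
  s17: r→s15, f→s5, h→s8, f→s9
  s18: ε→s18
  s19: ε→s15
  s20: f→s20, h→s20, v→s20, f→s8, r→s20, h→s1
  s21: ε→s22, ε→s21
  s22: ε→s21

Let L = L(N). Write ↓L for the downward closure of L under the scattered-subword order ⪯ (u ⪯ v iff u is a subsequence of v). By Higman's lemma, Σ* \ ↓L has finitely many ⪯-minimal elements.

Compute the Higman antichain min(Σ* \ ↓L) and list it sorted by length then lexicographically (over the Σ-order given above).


|Q|=23, |F|=3, |δ|=50 (13 ε).
min D↑ (3 st, q0=0, F={2}): 0:v→0,f→0,r→1,h→0 1:v→1,f→1,r→1,h→2 2:v→2,f→2,r→2,h→2 (ε-aug+det+¬).
'rh': run [8, 6, 5] end={s1,s20,s21,s22,s8} — reject; 2/2 single-dels accept.
1 words, ⪯-incomp.

A = [rh].


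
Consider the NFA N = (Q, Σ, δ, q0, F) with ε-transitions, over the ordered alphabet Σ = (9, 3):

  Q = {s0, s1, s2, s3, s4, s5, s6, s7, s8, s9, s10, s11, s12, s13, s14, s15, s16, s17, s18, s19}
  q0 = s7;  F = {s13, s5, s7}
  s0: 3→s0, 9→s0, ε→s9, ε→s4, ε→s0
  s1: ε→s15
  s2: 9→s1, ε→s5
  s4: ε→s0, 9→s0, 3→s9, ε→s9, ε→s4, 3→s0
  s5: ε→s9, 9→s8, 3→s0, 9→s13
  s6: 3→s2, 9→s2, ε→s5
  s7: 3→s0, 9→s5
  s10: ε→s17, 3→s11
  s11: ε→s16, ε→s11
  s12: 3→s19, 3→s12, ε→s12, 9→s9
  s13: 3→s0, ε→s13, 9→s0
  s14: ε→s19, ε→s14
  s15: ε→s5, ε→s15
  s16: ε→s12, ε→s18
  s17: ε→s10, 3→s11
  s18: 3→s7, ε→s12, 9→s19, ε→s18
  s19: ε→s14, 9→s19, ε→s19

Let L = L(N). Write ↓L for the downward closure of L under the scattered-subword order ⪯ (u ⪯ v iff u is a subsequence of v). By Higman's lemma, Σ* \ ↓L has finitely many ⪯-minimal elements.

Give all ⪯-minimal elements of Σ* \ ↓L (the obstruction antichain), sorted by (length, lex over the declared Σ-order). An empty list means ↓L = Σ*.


A = [3, 999].

|Q|=20, |F|=3, |δ|=49 (26 ε).
min D↑ (4 st, q0=0, F={2}): 0:9→1,3→2 1:9→3,3→2 2:9→2,3→2 3:9→2,3→2 [Hopcroft].
'3': run [7, 3] end={s0,s4,s9} rej; 1/1 del acc.
'999': N↓-sim [7, 6, 5, 3] end={s0,s4,s9} — reject; 3/3 deletions ∈↓L.
2 obstructions.


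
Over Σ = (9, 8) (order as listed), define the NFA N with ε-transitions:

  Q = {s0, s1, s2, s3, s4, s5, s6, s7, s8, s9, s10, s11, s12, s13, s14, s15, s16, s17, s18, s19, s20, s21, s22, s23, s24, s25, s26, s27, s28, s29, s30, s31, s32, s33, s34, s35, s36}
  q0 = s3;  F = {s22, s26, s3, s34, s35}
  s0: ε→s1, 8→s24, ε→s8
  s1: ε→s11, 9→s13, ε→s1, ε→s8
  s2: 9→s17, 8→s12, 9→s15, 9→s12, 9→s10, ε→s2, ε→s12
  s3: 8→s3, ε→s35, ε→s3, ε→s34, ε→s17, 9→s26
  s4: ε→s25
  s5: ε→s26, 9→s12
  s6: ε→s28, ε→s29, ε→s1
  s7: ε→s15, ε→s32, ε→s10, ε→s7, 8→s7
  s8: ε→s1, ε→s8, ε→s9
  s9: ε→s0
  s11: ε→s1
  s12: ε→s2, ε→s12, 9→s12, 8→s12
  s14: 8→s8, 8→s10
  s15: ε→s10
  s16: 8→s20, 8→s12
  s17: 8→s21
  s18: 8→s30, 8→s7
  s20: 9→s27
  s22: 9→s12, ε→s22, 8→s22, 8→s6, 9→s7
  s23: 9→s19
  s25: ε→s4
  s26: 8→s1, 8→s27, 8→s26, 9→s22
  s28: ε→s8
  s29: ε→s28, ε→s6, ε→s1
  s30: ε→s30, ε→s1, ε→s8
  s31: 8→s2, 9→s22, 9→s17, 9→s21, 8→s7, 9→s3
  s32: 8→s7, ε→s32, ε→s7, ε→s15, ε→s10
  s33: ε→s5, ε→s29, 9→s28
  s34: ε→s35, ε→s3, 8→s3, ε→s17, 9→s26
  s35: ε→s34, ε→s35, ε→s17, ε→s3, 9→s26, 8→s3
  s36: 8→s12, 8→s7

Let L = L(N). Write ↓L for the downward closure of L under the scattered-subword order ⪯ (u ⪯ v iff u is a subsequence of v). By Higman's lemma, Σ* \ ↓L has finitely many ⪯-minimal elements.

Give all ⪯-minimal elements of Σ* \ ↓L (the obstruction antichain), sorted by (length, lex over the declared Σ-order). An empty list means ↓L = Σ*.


A = [999].

|Q|=37, |F|=5, |δ|=94 (50 ε).
min D↑ (4 st, q0=0, F={3}): 0:9→1,8→0 1:9→2,8→1 2:9→3,8→2 3:9→3,8→3 [Hopcroft].
'999': |S_i|=[24, 21, 19, 9] end={s10,s12,s13,s15,s17,s2,s21,s32,s7} rej; 3/3 single-dels accept.
1 obstructions.


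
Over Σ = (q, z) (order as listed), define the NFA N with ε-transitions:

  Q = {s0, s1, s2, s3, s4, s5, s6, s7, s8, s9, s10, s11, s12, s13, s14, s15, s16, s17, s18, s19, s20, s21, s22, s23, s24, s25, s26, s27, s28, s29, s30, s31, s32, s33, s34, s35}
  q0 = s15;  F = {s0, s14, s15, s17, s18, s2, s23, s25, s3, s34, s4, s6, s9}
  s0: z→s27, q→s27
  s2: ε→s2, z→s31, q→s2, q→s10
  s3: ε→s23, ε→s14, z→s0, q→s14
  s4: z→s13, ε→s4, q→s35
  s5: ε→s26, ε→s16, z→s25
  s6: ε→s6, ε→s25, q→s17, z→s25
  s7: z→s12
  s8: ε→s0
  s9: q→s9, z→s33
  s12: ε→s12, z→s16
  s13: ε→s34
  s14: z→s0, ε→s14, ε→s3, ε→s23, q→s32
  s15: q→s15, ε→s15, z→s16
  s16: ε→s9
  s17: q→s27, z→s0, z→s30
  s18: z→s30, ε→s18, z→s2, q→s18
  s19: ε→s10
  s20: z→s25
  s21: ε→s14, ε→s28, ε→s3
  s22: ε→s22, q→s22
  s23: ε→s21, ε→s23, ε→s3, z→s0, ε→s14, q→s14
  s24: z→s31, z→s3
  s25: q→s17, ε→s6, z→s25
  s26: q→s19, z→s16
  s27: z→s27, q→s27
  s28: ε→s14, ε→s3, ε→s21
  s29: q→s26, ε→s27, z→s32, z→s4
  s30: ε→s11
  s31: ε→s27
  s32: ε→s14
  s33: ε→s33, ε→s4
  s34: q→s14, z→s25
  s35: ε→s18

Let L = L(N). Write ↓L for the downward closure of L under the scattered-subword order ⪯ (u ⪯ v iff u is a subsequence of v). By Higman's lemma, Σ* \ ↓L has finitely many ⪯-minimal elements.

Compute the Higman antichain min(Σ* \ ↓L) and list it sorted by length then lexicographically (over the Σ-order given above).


min(Σ*\↓L) = [zzqzz, zzzqzq, zzzzqq].

|Q|=36, |F|=13, |δ|=80 (37 ε).
min D↑ (11 st, q0=0, F={8}): 0:q→0,z→1 1:q→1,z→2 2:q→3,z→4 3:q→3,z→5 4:q→6,z→7 5:q→5,z→8 6:q→6,z→9 7:q→10,z→7 8:q→8,z→8 9:q→8,z→8 10:q→8,z→9.
'zzqzz': N↓-sim [25, 24, 22, 16, 7, 2] end={s27,s31} rej; 5/5 single-dels accept.
'zzzqzq': run [25, 24, 22, 18, 14, 5, 1] end={s27} rej; 6/6 del acc.
'zzzzqq': |S_i|=[25, 24, 22, 18, 8, 5, 1] end={s27} rej; 6/6 single-dels accept.
3 words, ⪯-incomp.


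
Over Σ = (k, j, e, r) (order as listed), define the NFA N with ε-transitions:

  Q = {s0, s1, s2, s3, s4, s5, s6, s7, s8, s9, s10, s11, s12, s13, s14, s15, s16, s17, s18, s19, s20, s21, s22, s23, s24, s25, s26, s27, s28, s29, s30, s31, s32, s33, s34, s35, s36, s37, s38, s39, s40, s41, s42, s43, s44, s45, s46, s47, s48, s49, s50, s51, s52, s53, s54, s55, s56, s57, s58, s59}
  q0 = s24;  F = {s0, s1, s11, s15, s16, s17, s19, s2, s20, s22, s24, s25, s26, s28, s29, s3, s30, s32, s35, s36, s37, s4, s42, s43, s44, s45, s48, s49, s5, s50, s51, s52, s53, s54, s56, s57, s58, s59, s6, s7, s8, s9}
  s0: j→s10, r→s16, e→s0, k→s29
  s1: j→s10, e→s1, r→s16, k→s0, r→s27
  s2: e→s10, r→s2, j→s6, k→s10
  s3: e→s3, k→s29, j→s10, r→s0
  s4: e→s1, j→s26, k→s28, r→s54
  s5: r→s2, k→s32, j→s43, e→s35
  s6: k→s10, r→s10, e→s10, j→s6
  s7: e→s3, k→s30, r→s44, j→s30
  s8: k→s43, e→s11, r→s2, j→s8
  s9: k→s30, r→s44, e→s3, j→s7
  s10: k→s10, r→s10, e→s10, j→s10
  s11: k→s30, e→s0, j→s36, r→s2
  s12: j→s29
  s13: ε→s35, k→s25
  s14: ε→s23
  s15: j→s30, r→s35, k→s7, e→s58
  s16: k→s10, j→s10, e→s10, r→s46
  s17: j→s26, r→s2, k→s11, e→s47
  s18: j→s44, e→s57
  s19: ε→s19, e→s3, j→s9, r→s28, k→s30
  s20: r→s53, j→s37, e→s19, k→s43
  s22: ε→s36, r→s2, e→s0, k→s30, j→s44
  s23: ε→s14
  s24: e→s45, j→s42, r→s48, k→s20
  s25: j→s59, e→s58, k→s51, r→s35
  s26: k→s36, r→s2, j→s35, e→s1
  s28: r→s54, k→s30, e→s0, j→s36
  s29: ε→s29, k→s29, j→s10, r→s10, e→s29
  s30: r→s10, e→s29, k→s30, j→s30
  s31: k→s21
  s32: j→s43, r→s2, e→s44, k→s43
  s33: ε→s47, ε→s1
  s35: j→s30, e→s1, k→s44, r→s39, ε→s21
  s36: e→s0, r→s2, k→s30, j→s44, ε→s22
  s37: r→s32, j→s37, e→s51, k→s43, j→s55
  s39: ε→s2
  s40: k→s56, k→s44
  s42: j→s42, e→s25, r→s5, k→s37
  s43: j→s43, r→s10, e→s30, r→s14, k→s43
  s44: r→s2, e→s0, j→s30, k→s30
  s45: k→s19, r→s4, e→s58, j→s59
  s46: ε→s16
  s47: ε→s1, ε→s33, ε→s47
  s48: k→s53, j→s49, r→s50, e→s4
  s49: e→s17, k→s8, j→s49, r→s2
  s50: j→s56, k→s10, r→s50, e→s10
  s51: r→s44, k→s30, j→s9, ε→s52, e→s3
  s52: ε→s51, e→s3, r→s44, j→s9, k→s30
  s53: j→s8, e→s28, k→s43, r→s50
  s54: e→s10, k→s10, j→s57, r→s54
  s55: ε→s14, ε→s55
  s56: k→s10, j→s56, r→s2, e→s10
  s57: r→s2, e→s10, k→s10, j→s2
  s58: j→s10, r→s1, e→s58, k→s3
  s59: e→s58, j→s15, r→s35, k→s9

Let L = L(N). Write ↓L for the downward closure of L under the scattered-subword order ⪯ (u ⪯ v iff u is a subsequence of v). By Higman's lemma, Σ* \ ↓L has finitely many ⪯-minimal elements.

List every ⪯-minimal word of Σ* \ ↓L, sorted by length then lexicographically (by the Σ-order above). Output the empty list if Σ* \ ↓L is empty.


|Q|=60, |F|=42, |δ|=201 (19 ε).
min D↑ (41 st, q0=0, F={17}): 0:k→1,j→2,e→3,r→4 1:k→5,j→6,e→7,r→8 2:k→6,j→2,e→9,r→10 3:k→7,j→11,e→12,r→13 4:k→8,j→14,e→13,r→15 5:k→5,j→5,e→16,r→17 6:k→5,j→6,e→18,r→19 7:k→16,j→20,e→21,r→22 8:k→5,j→23,e→22,r→15 9:k→18,j→11,e→12,r→24 10:k→19,j→5,e→24,r→25 11:k→20,j→26,e→12,r→24 12:k→21,j→17,e→12,r→27 13:k→22,j→28,e→27,r→29 14:k→23,j→14,e→30,r→25 15:k→17,j→31,e→17,r→15 16:k→16,j→16,e→32,r→17 17:k→17,j→17,e→17,r→17 18:k→16,j→20,e→21,r→33 19:k→5,j→5,e→33,r→25 20:k→16,j→34,e→21,r→33 21:k→32,j→17,e→21,r→35 22:k→16,j→36,e→35,r→29 23:k→5,j→23,e→37,r→25 24:k→33,j→16,e→27,r→25 25:k→17,j→38,e→17,r→25 26:k→34,j→16,e→12,r→24 27:k→35,j→17,e→27,r→39 28:k→36,j→24,e→27,r→25 29:k→17,j→40,e→17,r→29 30:k→37,j→28,e→27,r→25 31:k→17,j→31,e→17,r→25 32:k→32,j→17,e→32,r→17 33:k→16,j→16,e→35,r→25 34:k→16,j→16,e→21,r→33 35:k→32,j→17,e→35,r→39 36:k→16,j→33,e→35,r→25 37:k→16,j→36,e→35,r→25 38:k→17,j→38,e→17,r→17 39:k→17,j→17,e→17,r→39 40:k→17,j→25,e→17,r→25 (ε-aug+det+¬).
'kkr': N↓-sim [52, 32, 6, 3] end={s10,s14,s23} ∉↓L; 3/3 del acc.
'eej': run [52, 36, 11, 1] end={s10} ∉↓L; 3/3 del acc.
'rrk': |S_i|=[52, 36, 13, 1] end={s10} — reject; 3/3 single-dels accept.
'rre': N↓-sim [52, 36, 13, 1] end={s10} rej; 3/3 single-dels accept.
'jrjr': |S_i|=[52, 42, 19, 7, 3] end={s10,s14,s23} — reject; 4/4 del acc.
'ejjjr': |S_i|=[52, 36, 24, 18, 4, 1] end={s10} ∉↓L; 5/5 deletions ∈↓L.
6 obstructions.

Antichain: [kkr, eej, rrk, rre, jrjr, ejjjr].


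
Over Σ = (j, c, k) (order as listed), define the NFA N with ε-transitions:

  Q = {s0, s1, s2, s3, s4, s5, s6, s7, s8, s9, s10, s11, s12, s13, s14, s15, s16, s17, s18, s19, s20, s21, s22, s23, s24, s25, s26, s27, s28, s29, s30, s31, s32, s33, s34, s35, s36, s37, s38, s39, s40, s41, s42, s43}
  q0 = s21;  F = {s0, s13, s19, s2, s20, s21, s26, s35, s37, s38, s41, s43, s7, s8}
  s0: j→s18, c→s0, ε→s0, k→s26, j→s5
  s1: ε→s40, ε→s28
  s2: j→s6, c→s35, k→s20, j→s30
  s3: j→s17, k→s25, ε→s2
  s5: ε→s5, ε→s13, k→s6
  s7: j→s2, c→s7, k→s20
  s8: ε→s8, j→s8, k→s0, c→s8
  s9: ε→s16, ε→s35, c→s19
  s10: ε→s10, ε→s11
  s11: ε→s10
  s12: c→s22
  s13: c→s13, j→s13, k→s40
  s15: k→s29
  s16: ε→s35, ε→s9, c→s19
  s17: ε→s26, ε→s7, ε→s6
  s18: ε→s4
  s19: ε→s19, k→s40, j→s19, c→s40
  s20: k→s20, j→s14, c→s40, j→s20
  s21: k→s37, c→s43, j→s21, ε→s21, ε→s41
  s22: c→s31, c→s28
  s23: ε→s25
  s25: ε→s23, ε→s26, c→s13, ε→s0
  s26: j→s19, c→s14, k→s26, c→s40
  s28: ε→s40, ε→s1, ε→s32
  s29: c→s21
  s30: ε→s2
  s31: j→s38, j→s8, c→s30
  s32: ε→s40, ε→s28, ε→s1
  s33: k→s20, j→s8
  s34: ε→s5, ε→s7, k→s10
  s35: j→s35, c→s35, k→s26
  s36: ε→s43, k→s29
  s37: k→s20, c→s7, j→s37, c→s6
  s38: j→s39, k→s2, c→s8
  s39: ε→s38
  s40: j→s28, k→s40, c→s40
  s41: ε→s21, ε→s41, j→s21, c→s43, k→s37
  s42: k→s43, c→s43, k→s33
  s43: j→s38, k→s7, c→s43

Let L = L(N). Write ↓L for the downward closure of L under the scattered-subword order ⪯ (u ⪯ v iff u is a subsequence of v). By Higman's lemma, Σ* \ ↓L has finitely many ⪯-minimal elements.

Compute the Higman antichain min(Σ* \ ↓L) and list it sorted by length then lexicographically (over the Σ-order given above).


|Q|=44, |F|=14, |δ|=109 (38 ε).
min D↑ (14 st, q0=0, F={8}): 0:j→0,c→1,k→2 1:j→3,c→1,k→4 2:j→2,c→4,k→5 3:j→3,c→6,k→7 4:j→7,c→4,k→5 5:j→5,c→8,k→5 6:j→6,c→6,k→9 7:j→7,c→10,k→5 8:j→8,c→8,k→8 9:j→11,c→9,k→12 10:j→10,c→10,k→12 11:j→11,c→11,k→8 12:j→13,c→8,k→12 13:j→13,c→8,k→8 [Hopcroft].
'kkc': run [25, 19, 9, 5] end={s1,s14,s28,s32,s40} ∉↓L; 3/3 deletions ∈↓L.
'cjckjk': N↓-sim [25, 22, 20, 15, 13, 10, 5] end={s1,s28,s32,s40,s6} ∉↓L; 6/6 single-dels accept.
2 obstructions.

min(Σ*\↓L) = [kkc, cjckjk].


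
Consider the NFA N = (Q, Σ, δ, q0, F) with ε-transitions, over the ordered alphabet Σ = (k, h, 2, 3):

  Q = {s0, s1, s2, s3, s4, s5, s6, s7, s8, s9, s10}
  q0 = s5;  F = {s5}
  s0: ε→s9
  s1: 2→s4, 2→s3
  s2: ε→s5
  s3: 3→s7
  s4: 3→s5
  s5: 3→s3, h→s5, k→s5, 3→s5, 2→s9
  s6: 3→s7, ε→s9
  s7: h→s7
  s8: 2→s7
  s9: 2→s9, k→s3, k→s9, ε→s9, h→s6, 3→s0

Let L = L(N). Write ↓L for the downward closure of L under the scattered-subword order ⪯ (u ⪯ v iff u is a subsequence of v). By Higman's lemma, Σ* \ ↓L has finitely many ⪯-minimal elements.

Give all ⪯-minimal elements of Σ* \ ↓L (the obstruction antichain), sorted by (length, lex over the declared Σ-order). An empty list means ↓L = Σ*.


min(Σ*\↓L) = [2].

|Q|=11, |F|=1, |δ|=21 (4 ε).
min D↑ (2 st, q0=0, F={1}): 0:k→0,h→0,2→1,3→0 1:k→1,h→1,2→1,3→1 (ε-aug+det+¬).
'2': |S_i|=[6, 5] end={s0,s3,s6,s7,s9} — reject; 1/1 del acc.
1 words, ⪯-incomp.


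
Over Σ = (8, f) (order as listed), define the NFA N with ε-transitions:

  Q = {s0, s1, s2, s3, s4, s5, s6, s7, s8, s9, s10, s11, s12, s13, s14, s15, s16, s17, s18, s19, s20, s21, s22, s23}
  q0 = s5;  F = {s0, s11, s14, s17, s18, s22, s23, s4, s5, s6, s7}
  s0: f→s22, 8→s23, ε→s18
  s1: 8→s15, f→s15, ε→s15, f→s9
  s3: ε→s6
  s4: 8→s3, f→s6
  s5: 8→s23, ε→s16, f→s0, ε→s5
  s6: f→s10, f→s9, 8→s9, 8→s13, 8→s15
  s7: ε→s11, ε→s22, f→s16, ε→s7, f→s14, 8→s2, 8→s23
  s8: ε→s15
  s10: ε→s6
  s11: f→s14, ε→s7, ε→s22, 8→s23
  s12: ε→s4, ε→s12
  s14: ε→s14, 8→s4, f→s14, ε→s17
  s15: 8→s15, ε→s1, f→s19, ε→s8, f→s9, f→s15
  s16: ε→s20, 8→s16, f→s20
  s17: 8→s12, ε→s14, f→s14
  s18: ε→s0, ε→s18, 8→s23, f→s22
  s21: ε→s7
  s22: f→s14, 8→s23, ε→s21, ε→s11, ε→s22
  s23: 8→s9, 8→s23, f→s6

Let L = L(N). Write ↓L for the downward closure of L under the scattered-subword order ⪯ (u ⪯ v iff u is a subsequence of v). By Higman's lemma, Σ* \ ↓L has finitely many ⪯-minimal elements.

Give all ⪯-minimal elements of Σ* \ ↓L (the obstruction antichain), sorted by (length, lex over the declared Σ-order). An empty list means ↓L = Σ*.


Antichain: [8f8, fff888].

|Q|=24, |F|=11, |δ|=63 (26 ε).
min D↑ (8 st, q0=0, F={5}): 0:8→1,f→2 1:8→1,f→3 2:8→1,f→4 3:8→5,f→3 4:8→1,f→6 5:8→5,f→5 6:8→7,f→6 7:8→3,f→3.
'8f8': N↓-sim [24, 15, 9, 6] end={s1,s13,s15,s19,s8,s9} ∉↓L; 3/3 del acc.
'fff888': run [24, 23, 21, 15, 13, 11, 8] end={s1,s13,s15,s16,s19,s20,s8,s9} rej; 6/6 single-dels accept.
2 obstructions.


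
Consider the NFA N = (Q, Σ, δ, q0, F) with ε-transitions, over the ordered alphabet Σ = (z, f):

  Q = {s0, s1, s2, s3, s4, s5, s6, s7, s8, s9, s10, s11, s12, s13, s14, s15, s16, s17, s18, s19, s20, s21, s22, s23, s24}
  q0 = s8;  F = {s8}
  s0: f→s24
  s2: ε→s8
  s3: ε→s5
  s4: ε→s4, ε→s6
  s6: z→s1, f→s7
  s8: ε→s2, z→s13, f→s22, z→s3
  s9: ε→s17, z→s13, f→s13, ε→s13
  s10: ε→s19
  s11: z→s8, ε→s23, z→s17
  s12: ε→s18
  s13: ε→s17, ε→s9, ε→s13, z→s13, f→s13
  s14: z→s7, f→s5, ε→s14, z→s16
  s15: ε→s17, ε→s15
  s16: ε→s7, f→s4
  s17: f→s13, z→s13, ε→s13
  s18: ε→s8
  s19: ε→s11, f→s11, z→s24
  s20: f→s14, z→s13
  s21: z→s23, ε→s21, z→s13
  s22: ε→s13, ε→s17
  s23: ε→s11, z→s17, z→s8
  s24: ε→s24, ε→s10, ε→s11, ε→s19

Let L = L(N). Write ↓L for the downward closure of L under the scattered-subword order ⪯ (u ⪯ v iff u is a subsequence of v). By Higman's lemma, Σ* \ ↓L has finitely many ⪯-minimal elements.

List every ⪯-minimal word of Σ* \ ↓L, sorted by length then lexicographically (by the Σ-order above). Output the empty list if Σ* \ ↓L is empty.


|Q|=25, |F|=1, |δ|=54 (28 ε).
min D↑ (2 st, q0=0, F={1}): 0:z→1,f→1 1:z→1,f→1.
'z': run [8, 5] end={s13,s17,s3,s5,s9} — reject; 1/1 deletions ∈↓L.
'f': run [8, 4] end={s13,s17,s22,s9} — reject; 1/1 single-dels accept.
2 obstructions.

min(Σ*\↓L) = [z, f].


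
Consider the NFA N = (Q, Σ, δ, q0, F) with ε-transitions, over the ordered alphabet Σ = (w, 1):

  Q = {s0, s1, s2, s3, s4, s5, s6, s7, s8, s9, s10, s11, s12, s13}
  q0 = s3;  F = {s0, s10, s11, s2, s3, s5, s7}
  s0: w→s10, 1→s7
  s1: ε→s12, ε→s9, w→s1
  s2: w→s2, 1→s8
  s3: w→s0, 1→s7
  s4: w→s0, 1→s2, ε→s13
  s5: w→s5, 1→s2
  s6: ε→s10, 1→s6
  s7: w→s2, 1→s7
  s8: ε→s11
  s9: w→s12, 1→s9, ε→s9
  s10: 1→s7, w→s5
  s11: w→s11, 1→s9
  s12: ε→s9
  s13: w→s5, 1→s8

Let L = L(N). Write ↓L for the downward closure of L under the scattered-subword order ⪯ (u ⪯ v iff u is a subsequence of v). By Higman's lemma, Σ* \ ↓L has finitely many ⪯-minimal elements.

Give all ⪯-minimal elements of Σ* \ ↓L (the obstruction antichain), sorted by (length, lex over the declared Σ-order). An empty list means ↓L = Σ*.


min(Σ*\↓L) = [1w11, www111].

|Q|=14, |F|=7, |δ|=29 (7 ε).
min D↑ (8 st, q0=0, F={7}): 0:w→1,1→2 1:w→3,1→2 2:w→4,1→2 3:w→5,1→2 4:w→4,1→6 5:w→5,1→4 6:w→6,1→7 7:w→7,1→7.
'1w11': run [10, 6, 5, 4, 2] end={s12,s9} ∉↓L; 4/4 single-dels accept.
'www111': run [10, 9, 8, 6, 5, 4, 2] end={s12,s9} ∉↓L; 6/6 deletions ∈↓L.
2 words, ⪯-incomp.


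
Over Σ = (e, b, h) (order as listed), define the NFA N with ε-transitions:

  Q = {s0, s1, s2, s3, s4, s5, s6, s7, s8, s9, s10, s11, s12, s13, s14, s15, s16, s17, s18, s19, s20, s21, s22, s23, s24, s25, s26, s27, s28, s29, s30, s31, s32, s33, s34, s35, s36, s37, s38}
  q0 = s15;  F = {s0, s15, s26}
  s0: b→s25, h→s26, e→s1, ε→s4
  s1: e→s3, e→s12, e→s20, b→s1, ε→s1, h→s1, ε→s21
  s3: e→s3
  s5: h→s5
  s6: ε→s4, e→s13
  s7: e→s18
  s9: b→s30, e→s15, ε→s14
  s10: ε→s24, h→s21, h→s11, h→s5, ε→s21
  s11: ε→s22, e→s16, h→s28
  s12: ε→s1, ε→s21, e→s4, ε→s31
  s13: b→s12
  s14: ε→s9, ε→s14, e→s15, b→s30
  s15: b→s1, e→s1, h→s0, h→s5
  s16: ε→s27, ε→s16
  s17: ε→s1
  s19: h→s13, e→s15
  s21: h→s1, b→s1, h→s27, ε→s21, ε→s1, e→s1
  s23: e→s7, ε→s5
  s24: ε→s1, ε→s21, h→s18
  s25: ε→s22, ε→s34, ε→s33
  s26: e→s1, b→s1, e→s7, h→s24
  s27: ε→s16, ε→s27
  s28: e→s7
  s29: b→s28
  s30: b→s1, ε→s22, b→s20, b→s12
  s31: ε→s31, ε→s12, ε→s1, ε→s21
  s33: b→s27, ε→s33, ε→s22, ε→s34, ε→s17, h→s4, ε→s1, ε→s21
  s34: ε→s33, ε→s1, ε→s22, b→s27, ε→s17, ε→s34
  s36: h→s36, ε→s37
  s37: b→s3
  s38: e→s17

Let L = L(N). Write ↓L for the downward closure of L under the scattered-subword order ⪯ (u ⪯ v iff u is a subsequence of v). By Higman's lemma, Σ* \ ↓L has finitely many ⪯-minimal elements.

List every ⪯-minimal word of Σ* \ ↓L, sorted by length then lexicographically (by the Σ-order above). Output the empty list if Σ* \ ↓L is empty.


|Q|=39, |F|=3, |δ|=93 (43 ε).
min D↑ (4 st, q0=0, F={1}): 0:e→1,b→1,h→2 1:e→1,b→1,h→1 2:e→1,b→1,h→3 3:e→1,b→1,h→1 [Hopcroft].
'e': |S_i|=[21, 11] end={s1,s12,s16,s18,s20,s21,s27,s3,s31,s4,s7} rej; 1/1 del acc.
'b': run [21, 14] end={s1,s12,s16,s17,s20,s21,s22,s25,s27,s3,s31,s33,…} ∉↓L; 1/1 single-dels accept.
'hhh': N↓-sim [21, 20, 14, 12] end={s1,s12,s16,s18,s20,s21,s24,s27,s3,s31,s4,s5} rej; 3/3 deletions ∈↓L.
3 minimals (antichain).

min(Σ*\↓L) = [e, b, hhh].


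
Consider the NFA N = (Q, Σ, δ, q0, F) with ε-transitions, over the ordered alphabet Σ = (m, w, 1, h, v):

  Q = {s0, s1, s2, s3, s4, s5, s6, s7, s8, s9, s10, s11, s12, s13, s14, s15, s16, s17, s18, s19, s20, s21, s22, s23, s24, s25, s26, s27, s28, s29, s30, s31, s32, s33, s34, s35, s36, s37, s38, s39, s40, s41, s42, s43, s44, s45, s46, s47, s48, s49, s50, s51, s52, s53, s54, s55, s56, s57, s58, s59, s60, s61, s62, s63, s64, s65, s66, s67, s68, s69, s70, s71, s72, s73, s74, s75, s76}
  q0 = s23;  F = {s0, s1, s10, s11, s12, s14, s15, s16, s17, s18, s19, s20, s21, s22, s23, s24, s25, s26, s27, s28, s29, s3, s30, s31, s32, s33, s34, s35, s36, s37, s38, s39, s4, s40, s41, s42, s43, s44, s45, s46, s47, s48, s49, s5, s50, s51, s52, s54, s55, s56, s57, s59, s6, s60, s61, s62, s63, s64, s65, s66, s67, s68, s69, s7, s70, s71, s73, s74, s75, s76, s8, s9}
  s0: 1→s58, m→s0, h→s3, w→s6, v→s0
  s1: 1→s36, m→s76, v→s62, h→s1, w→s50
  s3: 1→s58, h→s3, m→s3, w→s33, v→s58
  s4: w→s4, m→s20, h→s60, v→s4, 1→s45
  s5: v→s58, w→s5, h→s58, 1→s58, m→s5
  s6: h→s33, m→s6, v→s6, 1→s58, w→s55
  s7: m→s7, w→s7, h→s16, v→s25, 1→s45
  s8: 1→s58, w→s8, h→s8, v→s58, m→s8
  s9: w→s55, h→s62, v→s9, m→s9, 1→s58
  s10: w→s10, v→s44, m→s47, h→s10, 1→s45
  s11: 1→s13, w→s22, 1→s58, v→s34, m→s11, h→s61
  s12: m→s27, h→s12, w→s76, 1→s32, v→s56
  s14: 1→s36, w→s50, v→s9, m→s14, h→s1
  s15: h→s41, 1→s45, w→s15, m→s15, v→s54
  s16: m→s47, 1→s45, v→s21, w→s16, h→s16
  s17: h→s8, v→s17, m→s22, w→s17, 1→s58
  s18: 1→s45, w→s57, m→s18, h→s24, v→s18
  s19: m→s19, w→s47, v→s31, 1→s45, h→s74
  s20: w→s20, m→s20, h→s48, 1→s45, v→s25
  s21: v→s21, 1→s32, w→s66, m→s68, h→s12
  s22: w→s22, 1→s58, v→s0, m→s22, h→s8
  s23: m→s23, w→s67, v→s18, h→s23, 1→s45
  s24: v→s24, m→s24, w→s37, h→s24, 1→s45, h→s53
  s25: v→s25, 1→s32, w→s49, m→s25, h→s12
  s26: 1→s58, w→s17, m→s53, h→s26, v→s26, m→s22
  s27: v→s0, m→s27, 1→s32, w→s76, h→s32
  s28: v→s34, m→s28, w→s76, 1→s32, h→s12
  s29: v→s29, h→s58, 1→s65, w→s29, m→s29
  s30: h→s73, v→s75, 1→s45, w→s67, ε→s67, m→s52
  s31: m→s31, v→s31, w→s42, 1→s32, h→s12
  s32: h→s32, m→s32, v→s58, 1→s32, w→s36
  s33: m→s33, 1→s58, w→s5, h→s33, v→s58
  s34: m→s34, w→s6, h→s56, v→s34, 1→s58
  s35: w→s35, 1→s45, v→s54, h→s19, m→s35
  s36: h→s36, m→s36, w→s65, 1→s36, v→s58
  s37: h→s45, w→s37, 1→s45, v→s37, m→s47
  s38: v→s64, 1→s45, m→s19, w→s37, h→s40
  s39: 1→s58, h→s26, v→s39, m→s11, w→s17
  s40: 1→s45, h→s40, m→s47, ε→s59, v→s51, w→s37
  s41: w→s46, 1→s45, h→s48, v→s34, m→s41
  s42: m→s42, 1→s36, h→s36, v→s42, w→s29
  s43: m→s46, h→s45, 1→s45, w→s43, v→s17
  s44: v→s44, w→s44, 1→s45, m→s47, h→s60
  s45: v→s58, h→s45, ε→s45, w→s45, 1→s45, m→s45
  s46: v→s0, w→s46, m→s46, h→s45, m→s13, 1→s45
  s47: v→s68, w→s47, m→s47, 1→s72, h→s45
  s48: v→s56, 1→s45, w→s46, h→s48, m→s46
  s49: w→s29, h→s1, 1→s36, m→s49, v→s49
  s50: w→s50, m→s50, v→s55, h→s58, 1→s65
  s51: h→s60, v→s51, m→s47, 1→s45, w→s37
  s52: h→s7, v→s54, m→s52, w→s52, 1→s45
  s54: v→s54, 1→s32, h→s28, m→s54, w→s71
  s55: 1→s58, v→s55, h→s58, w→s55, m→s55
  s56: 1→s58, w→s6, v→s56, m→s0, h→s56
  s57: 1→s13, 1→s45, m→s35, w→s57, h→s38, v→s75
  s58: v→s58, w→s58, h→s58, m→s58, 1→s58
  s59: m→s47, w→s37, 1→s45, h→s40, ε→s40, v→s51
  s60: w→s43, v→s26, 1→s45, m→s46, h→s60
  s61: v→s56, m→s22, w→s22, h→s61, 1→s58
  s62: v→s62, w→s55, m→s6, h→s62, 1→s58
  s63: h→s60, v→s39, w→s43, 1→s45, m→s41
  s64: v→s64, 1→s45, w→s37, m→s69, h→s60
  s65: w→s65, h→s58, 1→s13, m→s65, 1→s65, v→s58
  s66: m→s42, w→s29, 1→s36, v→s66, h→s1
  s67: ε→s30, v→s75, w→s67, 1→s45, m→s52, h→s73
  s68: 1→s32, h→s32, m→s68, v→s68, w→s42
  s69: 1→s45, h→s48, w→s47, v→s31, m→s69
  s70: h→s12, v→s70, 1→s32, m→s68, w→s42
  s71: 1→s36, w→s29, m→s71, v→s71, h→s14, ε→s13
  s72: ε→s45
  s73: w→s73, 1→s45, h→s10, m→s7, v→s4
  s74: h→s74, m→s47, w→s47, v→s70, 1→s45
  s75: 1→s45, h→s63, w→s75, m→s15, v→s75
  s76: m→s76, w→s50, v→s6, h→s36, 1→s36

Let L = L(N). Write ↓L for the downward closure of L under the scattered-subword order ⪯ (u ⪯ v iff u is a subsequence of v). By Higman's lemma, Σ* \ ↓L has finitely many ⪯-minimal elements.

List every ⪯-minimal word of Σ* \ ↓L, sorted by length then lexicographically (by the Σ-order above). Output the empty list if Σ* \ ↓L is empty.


min(Σ*\↓L) = [1v, wvhv1, vhwhv, wmvwwh, whhmhv].

|Q|=77, |F|=72, |δ|=378 (7 ε).
min D↑ (71 st, q0=0, F={7}): 0:m→0,w→1,1→2,h→0,v→3 1:m→4,w→1,1→2,h→5,v→6 2:m→2,w→2,1→2,h→2,v→7 3:m→3,w→8,1→2,h→9,v→3 4:m→4,w→4,1→2,h→10,v→11 5:m→10,w→5,1→2,h→12,v→13 6:m→14,w→6,1→2,h→15,v→6 7:m→7,w→7,1→7,h→7,v→7 8:m→16,w→8,1→2,h→17,v→6 9:m→9,w→18,1→2,h→9,v→9 10:m→10,w→10,1→2,h→19,v→20 11:m→11,w→21,1→22,h→23,v→11 12:m→24,w→12,1→2,h→12,v→25 13:m→26,w→13,1→2,h→27,v→13 14:m→14,w→14,1→2,h→28,v→11 15:m→28,w→29,1→2,h→27,v→30 16:m→16,w→16,1→2,h→31,v→11 17:m→31,w→18,1→2,h→32,v→33 18:m→24,w→18,1→2,h→2,v→18 19:m→24,w→19,1→2,h→19,v→34 20:m→20,w→35,1→22,h→36,v→20 21:m→21,w→37,1→38,h→39,v→21 22:m→22,w→38,1→22,h→22,v→7 23:m→23,w→40,1→22,h→36,v→41 24:m→24,w→24,1→2,h→2,v→42 25:m→24,w→25,1→2,h→27,v→25 26:m→26,w→26,1→2,h→43,v→20 27:m→44,w→29,1→2,h→27,v→45 28:m→28,w→44,1→2,h→43,v→41 29:m→44,w→29,1→2,h→2,v→46 30:m→47,w→46,1→7,h→45,v→30 31:m→31,w→24,1→2,h→48,v→49 32:m→24,w→18,1→2,h→32,v→50 33:m→51,w→18,1→2,h→27,v→33 34:m→42,w→52,1→22,h→36,v→34 35:m→35,w→37,1→38,h→53,v→35 36:m→54,w→40,1→22,h→36,v→55 37:m→37,w→37,1→56,h→7,v→37 38:m→38,w→56,1→38,h→38,v→7 39:m→39,w→57,1→38,h→53,v→58 40:m→40,w→57,1→38,h→38,v→59 41:m→41,w→59,1→7,h→55,v→41 42:m→42,w→60,1→22,h→22,v→42 43:m→44,w→44,1→2,h→43,v→55 44:m→44,w→44,1→2,h→2,v→61 45:m→62,w→46,1→7,h→45,v→45 46:m→62,w→46,1→7,h→63,v→46 47:m→47,w→62,1→7,h→64,v→41 48:m→24,w→24,1→2,h→48,v→65 49:m→49,w→60,1→22,h→36,v→49 50:m→24,w→18,1→2,h→27,v→50 51:m→51,w→24,1→2,h→43,v→49 52:m→60,w→37,1→38,h→53,v→52 53:m→40,w→57,1→38,h→53,v→66 54:m→54,w→40,1→22,h→22,v→61 55:m→61,w→59,1→7,h→55,v→55 56:m→56,w→56,1→56,h→7,v→7 57:m→57,w→57,1→56,h→7,v→67 58:m→58,w→67,1→7,h→66,v→58 59:m→59,w→67,1→7,h→68,v→59 60:m→60,w→37,1→38,h→38,v→60 61:m→61,w→59,1→7,h→69,v→61 62:m→62,w→62,1→7,h→63,v→61 63:m→63,w→63,1→7,h→63,v→7 64:m→62,w→62,1→7,h→64,v→55 65:m→42,w→60,1→22,h→36,v→65 66:m→59,w→67,1→7,h→66,v→66 67:m→67,w→67,1→7,h→7,v→67 68:m→68,w→70,1→7,h→68,v→7 69:m→69,w→68,1→7,h→69,v→7 70:m→70,w→70,1→7,h→7,v→7.
'1v': N↓-sim [76, 7, 1] end={s58} ∉↓L; 2/2 del acc.
'wvhv1': N↓-sim [76, 73, 59, 37, 20, 2] end={s13,s58} — reject; 5/5 deletions ∈↓L.
'vhwhv': |S_i|=[76, 68, 54, 25, 10, 1] end={s58} ∉↓L; 5/5 del acc.
'wmvwwh': N↓-sim [76, 73, 53, 33, 19, 7, 1] end={s58} rej; 6/6 del acc.
'whhmhv': run [76, 73, 64, 45, 24, 10, 1] end={s58} ∉↓L; 6/6 del acc.
5 minimals (antichain).


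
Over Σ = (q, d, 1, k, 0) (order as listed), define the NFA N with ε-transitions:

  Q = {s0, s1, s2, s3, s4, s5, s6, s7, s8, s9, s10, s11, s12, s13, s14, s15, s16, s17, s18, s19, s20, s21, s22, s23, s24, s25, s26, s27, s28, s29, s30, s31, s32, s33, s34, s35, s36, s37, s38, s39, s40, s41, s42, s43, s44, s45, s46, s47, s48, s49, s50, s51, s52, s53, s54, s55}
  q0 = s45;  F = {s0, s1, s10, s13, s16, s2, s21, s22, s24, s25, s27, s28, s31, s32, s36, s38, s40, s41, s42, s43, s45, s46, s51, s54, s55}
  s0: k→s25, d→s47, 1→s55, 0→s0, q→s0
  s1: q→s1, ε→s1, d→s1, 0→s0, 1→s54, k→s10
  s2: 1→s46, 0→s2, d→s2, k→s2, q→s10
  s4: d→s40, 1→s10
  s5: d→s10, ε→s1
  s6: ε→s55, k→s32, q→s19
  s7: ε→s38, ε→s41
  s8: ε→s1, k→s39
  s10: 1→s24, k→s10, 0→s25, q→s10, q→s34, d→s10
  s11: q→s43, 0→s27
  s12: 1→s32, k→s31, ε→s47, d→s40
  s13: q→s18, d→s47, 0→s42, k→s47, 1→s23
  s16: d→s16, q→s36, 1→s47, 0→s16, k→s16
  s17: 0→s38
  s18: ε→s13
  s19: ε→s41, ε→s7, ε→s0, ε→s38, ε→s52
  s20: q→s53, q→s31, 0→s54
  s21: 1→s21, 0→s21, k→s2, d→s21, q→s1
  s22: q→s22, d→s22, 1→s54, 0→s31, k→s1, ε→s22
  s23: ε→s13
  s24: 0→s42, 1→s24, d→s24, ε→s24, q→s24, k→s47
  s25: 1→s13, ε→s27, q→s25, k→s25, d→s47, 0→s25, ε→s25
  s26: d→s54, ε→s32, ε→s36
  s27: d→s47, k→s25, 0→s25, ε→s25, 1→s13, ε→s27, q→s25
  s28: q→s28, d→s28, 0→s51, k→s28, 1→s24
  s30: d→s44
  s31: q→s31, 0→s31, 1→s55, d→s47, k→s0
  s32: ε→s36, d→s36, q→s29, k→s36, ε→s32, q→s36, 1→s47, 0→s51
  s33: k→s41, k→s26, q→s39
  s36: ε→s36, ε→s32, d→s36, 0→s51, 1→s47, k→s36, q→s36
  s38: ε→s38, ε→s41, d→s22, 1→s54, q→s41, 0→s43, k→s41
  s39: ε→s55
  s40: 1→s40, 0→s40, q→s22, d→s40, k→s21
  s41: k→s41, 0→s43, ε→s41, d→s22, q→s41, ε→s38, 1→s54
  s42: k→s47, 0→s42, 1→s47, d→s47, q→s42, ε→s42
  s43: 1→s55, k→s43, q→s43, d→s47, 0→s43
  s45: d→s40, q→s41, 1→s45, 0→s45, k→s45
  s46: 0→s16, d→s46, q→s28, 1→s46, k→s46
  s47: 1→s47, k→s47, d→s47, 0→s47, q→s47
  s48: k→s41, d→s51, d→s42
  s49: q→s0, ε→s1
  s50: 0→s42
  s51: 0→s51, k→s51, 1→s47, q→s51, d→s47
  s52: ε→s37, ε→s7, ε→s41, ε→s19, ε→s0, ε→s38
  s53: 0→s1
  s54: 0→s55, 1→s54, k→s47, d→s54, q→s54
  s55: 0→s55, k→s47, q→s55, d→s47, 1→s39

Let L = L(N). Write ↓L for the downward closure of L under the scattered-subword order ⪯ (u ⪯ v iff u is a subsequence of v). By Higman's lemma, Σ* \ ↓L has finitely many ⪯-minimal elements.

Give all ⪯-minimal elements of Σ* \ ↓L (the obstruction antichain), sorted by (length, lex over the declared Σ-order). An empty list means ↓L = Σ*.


|Q|=56, |F|=25, |δ|=197 (39 ε).
min D↑ (23 st, q0=0, F={9}): 0:q→1,d→2,1→0,k→0,0→0 1:q→1,d→3,1→4,k→1,0→5 2:q→3,d→2,1→2,k→6,0→2 3:q→3,d→3,1→4,k→7,0→8 4:q→4,d→4,1→4,k→9,0→10 5:q→5,d→9,1→10,k→5,0→5 6:q→7,d→6,1→6,k→11,0→6 7:q→7,d→7,1→4,k→12,0→13 8:q→8,d→9,1→10,k→13,0→8 9:q→9,d→9,1→9,k→9,0→9 10:q→10,d→9,1→10,k→9,0→10 11:q→12,d→11,1→14,k→11,0→11 12:q→12,d→12,1→15,k→12,0→16 13:q→13,d→9,1→10,k→16,0→13 14:q→17,d→14,1→14,k→14,0→18 15:q→15,d→15,1→15,k→9,0→19 16:q→16,d→9,1→20,k→16,0→16 17:q→17,d→17,1→15,k→17,0→21 18:q→22,d→18,1→9,k→18,0→18 19:q→19,d→9,1→9,k→9,0→19 20:q→20,d→9,1→20,k→9,0→19 21:q→21,d→9,1→9,k→21,0→21 22:q→22,d→22,1→9,k→22,0→21.
'q1k': run [31, 25, 9, 1] end={s47} ∉↓L; 3/3 deletions ∈↓L.
'q0d': N↓-sim [31, 25, 13, 1] end={s47} ∉↓L; 3/3 deletions ∈↓L.
'dkk101': run [31, 27, 24, 18, 13, 7, 1] end={s47} ∉↓L; 6/6 del acc.
3 minimals (antichain).

A = [q1k, q0d, dkk101].
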